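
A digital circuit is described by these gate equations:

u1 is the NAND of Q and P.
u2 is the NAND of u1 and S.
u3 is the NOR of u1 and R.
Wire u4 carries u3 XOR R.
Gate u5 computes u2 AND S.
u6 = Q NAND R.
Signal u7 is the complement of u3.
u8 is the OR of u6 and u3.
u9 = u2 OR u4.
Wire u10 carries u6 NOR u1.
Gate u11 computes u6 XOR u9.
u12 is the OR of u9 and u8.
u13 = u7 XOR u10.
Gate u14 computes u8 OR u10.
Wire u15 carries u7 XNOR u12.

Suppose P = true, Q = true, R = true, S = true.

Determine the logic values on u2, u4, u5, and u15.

u1 = Q NAND P = true NAND true = false
u2 = u1 NAND S = false NAND true = true
u3 = u1 NOR R = false NOR true = false
u4 = u3 XOR R = false XOR true = true
u5 = u2 AND S = true AND true = true
u6 = Q NAND R = true NAND true = false
u7 = NOT u3 = NOT false = true
u8 = u6 OR u3 = false OR false = false
u9 = u2 OR u4 = true OR true = true
u12 = u9 OR u8 = true OR false = true
u15 = u7 XNOR u12 = true XNOR true = true

u2 = true, u4 = true, u5 = true, u15 = true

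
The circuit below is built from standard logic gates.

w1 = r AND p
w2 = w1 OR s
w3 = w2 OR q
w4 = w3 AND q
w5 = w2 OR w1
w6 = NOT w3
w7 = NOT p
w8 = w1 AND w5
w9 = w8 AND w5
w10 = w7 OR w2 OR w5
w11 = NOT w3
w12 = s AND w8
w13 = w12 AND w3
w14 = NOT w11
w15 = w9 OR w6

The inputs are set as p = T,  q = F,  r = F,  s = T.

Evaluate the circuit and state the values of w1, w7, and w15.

w1 = r AND p = F AND T = F
w2 = w1 OR s = F OR T = T
w3 = w2 OR q = T OR F = T
w5 = w2 OR w1 = T OR F = T
w6 = NOT w3 = NOT T = F
w7 = NOT p = NOT T = F
w8 = w1 AND w5 = F AND T = F
w9 = w8 AND w5 = F AND T = F
w15 = w9 OR w6 = F OR F = F

w1 = F, w7 = F, w15 = F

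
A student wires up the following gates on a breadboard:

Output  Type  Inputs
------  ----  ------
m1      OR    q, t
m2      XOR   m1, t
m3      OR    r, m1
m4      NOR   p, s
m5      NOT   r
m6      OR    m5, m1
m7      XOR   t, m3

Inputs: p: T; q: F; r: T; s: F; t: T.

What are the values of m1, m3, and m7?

m1 = T; m3 = T; m7 = F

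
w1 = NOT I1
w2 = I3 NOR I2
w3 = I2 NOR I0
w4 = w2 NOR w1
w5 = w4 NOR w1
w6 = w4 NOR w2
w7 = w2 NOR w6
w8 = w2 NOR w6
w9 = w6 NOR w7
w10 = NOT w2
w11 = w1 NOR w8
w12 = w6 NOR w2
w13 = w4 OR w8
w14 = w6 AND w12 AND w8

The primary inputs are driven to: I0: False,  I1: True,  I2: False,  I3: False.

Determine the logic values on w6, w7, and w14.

w6 = False  w7 = False  w14 = False

w1 = NOT I1 = NOT True = False
w2 = I3 NOR I2 = False NOR False = True
w4 = w2 NOR w1 = True NOR False = False
w6 = w4 NOR w2 = False NOR True = False
w7 = w2 NOR w6 = True NOR False = False
w8 = w2 NOR w6 = True NOR False = False
w12 = w6 NOR w2 = False NOR True = False
w14 = w6 AND w12 AND w8 = False AND False AND False = False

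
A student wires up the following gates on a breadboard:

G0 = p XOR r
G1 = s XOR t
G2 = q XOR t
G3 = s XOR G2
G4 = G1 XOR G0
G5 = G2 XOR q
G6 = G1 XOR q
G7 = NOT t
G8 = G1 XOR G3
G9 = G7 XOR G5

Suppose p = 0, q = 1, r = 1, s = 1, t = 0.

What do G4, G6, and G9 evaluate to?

G4 = 0, G6 = 0, G9 = 1

G0 = p XOR r = 0 XOR 1 = 1
G1 = s XOR t = 1 XOR 0 = 1
G2 = q XOR t = 1 XOR 0 = 1
G4 = G1 XOR G0 = 1 XOR 1 = 0
G5 = G2 XOR q = 1 XOR 1 = 0
G6 = G1 XOR q = 1 XOR 1 = 0
G7 = NOT t = NOT 0 = 1
G9 = G7 XOR G5 = 1 XOR 0 = 1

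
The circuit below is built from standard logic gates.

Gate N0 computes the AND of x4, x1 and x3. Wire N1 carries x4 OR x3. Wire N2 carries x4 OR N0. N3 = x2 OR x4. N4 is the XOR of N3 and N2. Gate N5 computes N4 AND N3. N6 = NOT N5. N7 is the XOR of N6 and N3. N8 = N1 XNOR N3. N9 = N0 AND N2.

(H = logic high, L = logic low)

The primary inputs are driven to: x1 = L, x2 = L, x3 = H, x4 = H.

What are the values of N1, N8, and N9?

N1 = H  N8 = H  N9 = L

N0 = x4 AND x1 AND x3 = H AND L AND H = L
N1 = x4 OR x3 = H OR H = H
N2 = x4 OR N0 = H OR L = H
N3 = x2 OR x4 = L OR H = H
N8 = N1 XNOR N3 = H XNOR H = H
N9 = N0 AND N2 = L AND H = L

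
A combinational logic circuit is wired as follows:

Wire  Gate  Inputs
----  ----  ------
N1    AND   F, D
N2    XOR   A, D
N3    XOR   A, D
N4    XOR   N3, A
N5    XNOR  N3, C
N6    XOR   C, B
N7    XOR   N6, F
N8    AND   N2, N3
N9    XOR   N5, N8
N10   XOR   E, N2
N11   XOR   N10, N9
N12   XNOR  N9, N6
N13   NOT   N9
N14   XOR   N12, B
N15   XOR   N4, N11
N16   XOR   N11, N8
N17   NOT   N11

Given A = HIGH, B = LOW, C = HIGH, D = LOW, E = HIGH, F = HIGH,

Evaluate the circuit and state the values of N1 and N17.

N1 = F AND D = HIGH AND LOW = LOW
N2 = A XOR D = HIGH XOR LOW = HIGH
N3 = A XOR D = HIGH XOR LOW = HIGH
N5 = N3 XNOR C = HIGH XNOR HIGH = HIGH
N8 = N2 AND N3 = HIGH AND HIGH = HIGH
N9 = N5 XOR N8 = HIGH XOR HIGH = LOW
N10 = E XOR N2 = HIGH XOR HIGH = LOW
N11 = N10 XOR N9 = LOW XOR LOW = LOW
N17 = NOT N11 = NOT LOW = HIGH

N1 = LOW, N17 = HIGH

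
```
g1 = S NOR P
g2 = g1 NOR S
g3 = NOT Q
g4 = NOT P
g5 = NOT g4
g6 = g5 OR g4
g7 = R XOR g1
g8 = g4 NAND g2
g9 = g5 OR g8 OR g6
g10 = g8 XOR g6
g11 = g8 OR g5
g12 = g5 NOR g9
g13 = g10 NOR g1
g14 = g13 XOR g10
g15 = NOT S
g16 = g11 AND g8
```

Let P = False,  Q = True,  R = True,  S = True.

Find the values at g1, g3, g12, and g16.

g1 = S NOR P = True NOR False = False
g2 = g1 NOR S = False NOR True = False
g3 = NOT Q = NOT True = False
g4 = NOT P = NOT False = True
g5 = NOT g4 = NOT True = False
g6 = g5 OR g4 = False OR True = True
g8 = g4 NAND g2 = True NAND False = True
g9 = g5 OR g8 OR g6 = False OR True OR True = True
g11 = g8 OR g5 = True OR False = True
g12 = g5 NOR g9 = False NOR True = False
g16 = g11 AND g8 = True AND True = True

g1 = False, g3 = False, g12 = False, g16 = True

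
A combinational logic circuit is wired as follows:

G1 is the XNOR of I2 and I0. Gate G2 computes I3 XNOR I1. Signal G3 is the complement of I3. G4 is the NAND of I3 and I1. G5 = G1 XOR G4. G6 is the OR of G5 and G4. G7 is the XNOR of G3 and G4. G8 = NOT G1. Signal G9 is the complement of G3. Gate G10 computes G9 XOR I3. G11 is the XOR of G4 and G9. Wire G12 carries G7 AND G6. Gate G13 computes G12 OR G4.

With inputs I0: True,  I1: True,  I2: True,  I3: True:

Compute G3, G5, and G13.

G3 = False; G5 = True; G13 = True

G1 = I2 XNOR I0 = True XNOR True = True
G3 = NOT I3 = NOT True = False
G4 = I3 NAND I1 = True NAND True = False
G5 = G1 XOR G4 = True XOR False = True
G6 = G5 OR G4 = True OR False = True
G7 = G3 XNOR G4 = False XNOR False = True
G12 = G7 AND G6 = True AND True = True
G13 = G12 OR G4 = True OR False = True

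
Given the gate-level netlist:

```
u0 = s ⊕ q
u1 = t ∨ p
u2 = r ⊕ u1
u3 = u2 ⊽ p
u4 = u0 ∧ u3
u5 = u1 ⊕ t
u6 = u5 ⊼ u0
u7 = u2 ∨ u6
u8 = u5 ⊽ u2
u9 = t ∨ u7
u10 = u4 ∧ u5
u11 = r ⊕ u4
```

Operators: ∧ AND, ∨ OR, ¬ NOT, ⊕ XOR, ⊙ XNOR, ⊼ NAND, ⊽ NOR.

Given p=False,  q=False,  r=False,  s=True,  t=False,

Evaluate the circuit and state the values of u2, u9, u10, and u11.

u0 = s XOR q = True XOR False = True
u1 = t OR p = False OR False = False
u2 = r XOR u1 = False XOR False = False
u3 = u2 NOR p = False NOR False = True
u4 = u0 AND u3 = True AND True = True
u5 = u1 XOR t = False XOR False = False
u6 = u5 NAND u0 = False NAND True = True
u7 = u2 OR u6 = False OR True = True
u9 = t OR u7 = False OR True = True
u10 = u4 AND u5 = True AND False = False
u11 = r XOR u4 = False XOR True = True

u2 = False, u9 = True, u10 = False, u11 = True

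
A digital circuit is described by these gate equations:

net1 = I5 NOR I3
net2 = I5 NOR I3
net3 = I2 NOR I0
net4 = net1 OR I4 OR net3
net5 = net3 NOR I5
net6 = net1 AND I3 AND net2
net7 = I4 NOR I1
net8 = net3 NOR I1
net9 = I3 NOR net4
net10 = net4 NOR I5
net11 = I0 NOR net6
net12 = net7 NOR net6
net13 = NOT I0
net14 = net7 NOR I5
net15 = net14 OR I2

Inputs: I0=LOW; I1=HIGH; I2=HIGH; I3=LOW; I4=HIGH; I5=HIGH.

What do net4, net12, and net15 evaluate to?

net1 = I5 NOR I3 = HIGH NOR LOW = LOW
net2 = I5 NOR I3 = HIGH NOR LOW = LOW
net3 = I2 NOR I0 = HIGH NOR LOW = LOW
net4 = net1 OR I4 OR net3 = LOW OR HIGH OR LOW = HIGH
net6 = net1 AND I3 AND net2 = LOW AND LOW AND LOW = LOW
net7 = I4 NOR I1 = HIGH NOR HIGH = LOW
net12 = net7 NOR net6 = LOW NOR LOW = HIGH
net14 = net7 NOR I5 = LOW NOR HIGH = LOW
net15 = net14 OR I2 = LOW OR HIGH = HIGH

net4 = HIGH; net12 = HIGH; net15 = HIGH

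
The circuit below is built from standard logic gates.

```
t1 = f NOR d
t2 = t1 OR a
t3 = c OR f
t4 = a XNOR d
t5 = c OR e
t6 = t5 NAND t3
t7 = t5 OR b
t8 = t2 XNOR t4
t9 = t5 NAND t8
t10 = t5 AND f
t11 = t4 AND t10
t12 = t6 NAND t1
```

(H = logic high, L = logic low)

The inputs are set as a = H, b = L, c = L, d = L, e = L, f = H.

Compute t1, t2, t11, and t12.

t1 = f NOR d = H NOR L = L
t2 = t1 OR a = L OR H = H
t3 = c OR f = L OR H = H
t4 = a XNOR d = H XNOR L = L
t5 = c OR e = L OR L = L
t6 = t5 NAND t3 = L NAND H = H
t10 = t5 AND f = L AND H = L
t11 = t4 AND t10 = L AND L = L
t12 = t6 NAND t1 = H NAND L = H

t1 = L, t2 = H, t11 = L, t12 = H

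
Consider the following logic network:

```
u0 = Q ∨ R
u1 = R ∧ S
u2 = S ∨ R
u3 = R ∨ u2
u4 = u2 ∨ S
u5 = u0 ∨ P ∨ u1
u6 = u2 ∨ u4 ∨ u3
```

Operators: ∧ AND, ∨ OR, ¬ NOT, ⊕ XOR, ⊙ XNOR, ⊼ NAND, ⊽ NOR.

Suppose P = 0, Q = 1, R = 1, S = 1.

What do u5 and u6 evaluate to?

u5 = 1; u6 = 1

u0 = Q OR R = 1 OR 1 = 1
u1 = R AND S = 1 AND 1 = 1
u2 = S OR R = 1 OR 1 = 1
u3 = R OR u2 = 1 OR 1 = 1
u4 = u2 OR S = 1 OR 1 = 1
u5 = u0 OR P OR u1 = 1 OR 0 OR 1 = 1
u6 = u2 OR u4 OR u3 = 1 OR 1 OR 1 = 1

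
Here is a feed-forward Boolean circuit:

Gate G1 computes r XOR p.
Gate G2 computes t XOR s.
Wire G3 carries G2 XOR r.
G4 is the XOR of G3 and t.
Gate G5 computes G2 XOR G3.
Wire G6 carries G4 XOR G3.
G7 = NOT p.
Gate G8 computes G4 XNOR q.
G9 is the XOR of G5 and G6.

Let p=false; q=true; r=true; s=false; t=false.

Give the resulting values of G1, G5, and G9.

G1 = r XOR p = true XOR false = true
G2 = t XOR s = false XOR false = false
G3 = G2 XOR r = false XOR true = true
G4 = G3 XOR t = true XOR false = true
G5 = G2 XOR G3 = false XOR true = true
G6 = G4 XOR G3 = true XOR true = false
G9 = G5 XOR G6 = true XOR false = true

G1 = true, G5 = true, G9 = true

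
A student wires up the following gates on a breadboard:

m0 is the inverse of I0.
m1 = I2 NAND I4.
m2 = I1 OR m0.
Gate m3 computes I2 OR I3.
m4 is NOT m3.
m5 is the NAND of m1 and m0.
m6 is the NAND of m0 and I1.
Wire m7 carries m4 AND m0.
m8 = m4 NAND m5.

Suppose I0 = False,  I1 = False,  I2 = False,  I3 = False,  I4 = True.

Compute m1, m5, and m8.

m1 = True; m5 = False; m8 = True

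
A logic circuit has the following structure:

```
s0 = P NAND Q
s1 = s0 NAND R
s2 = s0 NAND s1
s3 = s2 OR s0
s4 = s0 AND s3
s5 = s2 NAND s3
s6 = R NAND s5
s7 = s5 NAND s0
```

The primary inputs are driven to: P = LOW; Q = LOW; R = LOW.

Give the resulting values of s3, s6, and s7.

s3 = HIGH, s6 = HIGH, s7 = LOW

s0 = P NAND Q = LOW NAND LOW = HIGH
s1 = s0 NAND R = HIGH NAND LOW = HIGH
s2 = s0 NAND s1 = HIGH NAND HIGH = LOW
s3 = s2 OR s0 = LOW OR HIGH = HIGH
s5 = s2 NAND s3 = LOW NAND HIGH = HIGH
s6 = R NAND s5 = LOW NAND HIGH = HIGH
s7 = s5 NAND s0 = HIGH NAND HIGH = LOW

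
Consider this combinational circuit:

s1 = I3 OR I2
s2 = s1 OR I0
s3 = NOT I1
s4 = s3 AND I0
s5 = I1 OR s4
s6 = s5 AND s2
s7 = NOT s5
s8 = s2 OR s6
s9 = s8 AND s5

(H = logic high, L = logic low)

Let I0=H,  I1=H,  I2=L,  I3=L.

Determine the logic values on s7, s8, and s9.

s7 = L  s8 = H  s9 = H

s1 = I3 OR I2 = L OR L = L
s2 = s1 OR I0 = L OR H = H
s3 = NOT I1 = NOT H = L
s4 = s3 AND I0 = L AND H = L
s5 = I1 OR s4 = H OR L = H
s6 = s5 AND s2 = H AND H = H
s7 = NOT s5 = NOT H = L
s8 = s2 OR s6 = H OR H = H
s9 = s8 AND s5 = H AND H = H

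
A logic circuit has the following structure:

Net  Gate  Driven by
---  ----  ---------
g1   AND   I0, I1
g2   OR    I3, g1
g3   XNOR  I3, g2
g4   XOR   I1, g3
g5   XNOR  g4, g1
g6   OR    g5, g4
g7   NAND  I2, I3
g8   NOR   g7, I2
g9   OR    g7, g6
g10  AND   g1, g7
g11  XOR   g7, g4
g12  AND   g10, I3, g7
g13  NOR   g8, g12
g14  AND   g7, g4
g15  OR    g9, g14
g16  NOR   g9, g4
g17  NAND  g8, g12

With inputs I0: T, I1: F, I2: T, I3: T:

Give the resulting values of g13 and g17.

g13 = T  g17 = T

g1 = I0 AND I1 = T AND F = F
g7 = I2 NAND I3 = T NAND T = F
g8 = g7 NOR I2 = F NOR T = F
g10 = g1 AND g7 = F AND F = F
g12 = g10 AND I3 AND g7 = F AND T AND F = F
g13 = g8 NOR g12 = F NOR F = T
g17 = g8 NAND g12 = F NAND F = T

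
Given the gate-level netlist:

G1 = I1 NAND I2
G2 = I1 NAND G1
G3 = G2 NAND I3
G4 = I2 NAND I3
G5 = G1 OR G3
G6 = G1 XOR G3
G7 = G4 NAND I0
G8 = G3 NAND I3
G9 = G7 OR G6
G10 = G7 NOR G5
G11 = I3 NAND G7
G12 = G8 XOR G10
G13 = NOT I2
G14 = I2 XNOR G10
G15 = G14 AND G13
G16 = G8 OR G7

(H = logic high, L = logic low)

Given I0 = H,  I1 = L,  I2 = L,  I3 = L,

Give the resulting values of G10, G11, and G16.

G10 = L, G11 = H, G16 = H

G1 = I1 NAND I2 = L NAND L = H
G2 = I1 NAND G1 = L NAND H = H
G3 = G2 NAND I3 = H NAND L = H
G4 = I2 NAND I3 = L NAND L = H
G5 = G1 OR G3 = H OR H = H
G7 = G4 NAND I0 = H NAND H = L
G8 = G3 NAND I3 = H NAND L = H
G10 = G7 NOR G5 = L NOR H = L
G11 = I3 NAND G7 = L NAND L = H
G16 = G8 OR G7 = H OR L = H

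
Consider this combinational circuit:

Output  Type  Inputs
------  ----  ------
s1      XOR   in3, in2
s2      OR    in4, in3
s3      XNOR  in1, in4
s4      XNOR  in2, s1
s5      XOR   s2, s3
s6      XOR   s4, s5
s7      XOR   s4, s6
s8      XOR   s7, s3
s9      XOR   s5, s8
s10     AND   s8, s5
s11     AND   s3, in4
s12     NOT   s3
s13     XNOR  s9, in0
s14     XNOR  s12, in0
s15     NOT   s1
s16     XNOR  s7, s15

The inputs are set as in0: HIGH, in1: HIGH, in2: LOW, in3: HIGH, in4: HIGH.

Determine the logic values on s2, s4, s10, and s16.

s2 = HIGH  s4 = LOW  s10 = LOW  s16 = HIGH

s1 = in3 XOR in2 = HIGH XOR LOW = HIGH
s2 = in4 OR in3 = HIGH OR HIGH = HIGH
s3 = in1 XNOR in4 = HIGH XNOR HIGH = HIGH
s4 = in2 XNOR s1 = LOW XNOR HIGH = LOW
s5 = s2 XOR s3 = HIGH XOR HIGH = LOW
s6 = s4 XOR s5 = LOW XOR LOW = LOW
s7 = s4 XOR s6 = LOW XOR LOW = LOW
s8 = s7 XOR s3 = LOW XOR HIGH = HIGH
s10 = s8 AND s5 = HIGH AND LOW = LOW
s15 = NOT s1 = NOT HIGH = LOW
s16 = s7 XNOR s15 = LOW XNOR LOW = HIGH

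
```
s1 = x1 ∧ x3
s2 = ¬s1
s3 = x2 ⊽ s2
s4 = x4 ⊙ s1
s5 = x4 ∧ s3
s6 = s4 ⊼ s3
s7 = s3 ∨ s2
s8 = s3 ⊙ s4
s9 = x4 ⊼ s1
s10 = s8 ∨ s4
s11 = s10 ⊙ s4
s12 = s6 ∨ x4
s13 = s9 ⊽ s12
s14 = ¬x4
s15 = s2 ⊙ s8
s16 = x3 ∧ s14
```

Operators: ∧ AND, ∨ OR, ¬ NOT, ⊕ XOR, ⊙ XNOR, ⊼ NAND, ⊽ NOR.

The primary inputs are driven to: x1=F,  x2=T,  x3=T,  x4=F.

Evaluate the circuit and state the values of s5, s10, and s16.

s5 = F, s10 = T, s16 = T

s1 = x1 AND x3 = F AND T = F
s2 = NOT s1 = NOT F = T
s3 = x2 NOR s2 = T NOR T = F
s4 = x4 XNOR s1 = F XNOR F = T
s5 = x4 AND s3 = F AND F = F
s8 = s3 XNOR s4 = F XNOR T = F
s10 = s8 OR s4 = F OR T = T
s14 = NOT x4 = NOT F = T
s16 = x3 AND s14 = T AND T = T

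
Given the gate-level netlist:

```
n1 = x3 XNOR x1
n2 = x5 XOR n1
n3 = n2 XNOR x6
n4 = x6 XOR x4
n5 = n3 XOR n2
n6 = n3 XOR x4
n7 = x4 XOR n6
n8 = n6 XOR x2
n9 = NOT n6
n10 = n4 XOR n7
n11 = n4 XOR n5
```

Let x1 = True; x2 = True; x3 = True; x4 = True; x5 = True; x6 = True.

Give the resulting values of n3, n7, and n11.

n3 = False  n7 = False  n11 = False

n1 = x3 XNOR x1 = True XNOR True = True
n2 = x5 XOR n1 = True XOR True = False
n3 = n2 XNOR x6 = False XNOR True = False
n4 = x6 XOR x4 = True XOR True = False
n5 = n3 XOR n2 = False XOR False = False
n6 = n3 XOR x4 = False XOR True = True
n7 = x4 XOR n6 = True XOR True = False
n11 = n4 XOR n5 = False XOR False = False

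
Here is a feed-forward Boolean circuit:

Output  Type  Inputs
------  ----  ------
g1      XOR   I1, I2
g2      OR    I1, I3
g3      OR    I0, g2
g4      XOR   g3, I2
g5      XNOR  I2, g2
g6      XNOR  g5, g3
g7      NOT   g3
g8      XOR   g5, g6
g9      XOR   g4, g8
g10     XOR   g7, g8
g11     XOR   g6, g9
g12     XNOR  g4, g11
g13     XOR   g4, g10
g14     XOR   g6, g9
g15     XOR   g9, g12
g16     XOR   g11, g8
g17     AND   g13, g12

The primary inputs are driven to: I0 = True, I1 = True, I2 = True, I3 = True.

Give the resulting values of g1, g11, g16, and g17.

g1 = I1 XOR I2 = True XOR True = False
g2 = I1 OR I3 = True OR True = True
g3 = I0 OR g2 = True OR True = True
g4 = g3 XOR I2 = True XOR True = False
g5 = I2 XNOR g2 = True XNOR True = True
g6 = g5 XNOR g3 = True XNOR True = True
g7 = NOT g3 = NOT True = False
g8 = g5 XOR g6 = True XOR True = False
g9 = g4 XOR g8 = False XOR False = False
g10 = g7 XOR g8 = False XOR False = False
g11 = g6 XOR g9 = True XOR False = True
g12 = g4 XNOR g11 = False XNOR True = False
g13 = g4 XOR g10 = False XOR False = False
g16 = g11 XOR g8 = True XOR False = True
g17 = g13 AND g12 = False AND False = False

g1 = False, g11 = True, g16 = True, g17 = False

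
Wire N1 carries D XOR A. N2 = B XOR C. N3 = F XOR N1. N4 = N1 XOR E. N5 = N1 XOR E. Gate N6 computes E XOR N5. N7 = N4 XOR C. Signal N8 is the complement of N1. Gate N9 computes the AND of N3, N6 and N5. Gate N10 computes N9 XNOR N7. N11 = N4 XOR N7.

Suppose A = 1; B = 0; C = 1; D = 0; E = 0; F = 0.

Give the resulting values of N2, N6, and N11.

N2 = 1, N6 = 1, N11 = 1

N1 = D XOR A = 0 XOR 1 = 1
N2 = B XOR C = 0 XOR 1 = 1
N4 = N1 XOR E = 1 XOR 0 = 1
N5 = N1 XOR E = 1 XOR 0 = 1
N6 = E XOR N5 = 0 XOR 1 = 1
N7 = N4 XOR C = 1 XOR 1 = 0
N11 = N4 XOR N7 = 1 XOR 0 = 1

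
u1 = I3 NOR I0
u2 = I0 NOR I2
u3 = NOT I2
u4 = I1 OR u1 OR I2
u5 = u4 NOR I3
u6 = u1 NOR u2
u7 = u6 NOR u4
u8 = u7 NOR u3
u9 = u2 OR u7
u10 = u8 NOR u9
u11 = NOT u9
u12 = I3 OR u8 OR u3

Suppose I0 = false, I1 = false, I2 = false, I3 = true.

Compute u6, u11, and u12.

u6 = false; u11 = false; u12 = true

u1 = I3 NOR I0 = true NOR false = false
u2 = I0 NOR I2 = false NOR false = true
u3 = NOT I2 = NOT false = true
u4 = I1 OR u1 OR I2 = false OR false OR false = false
u6 = u1 NOR u2 = false NOR true = false
u7 = u6 NOR u4 = false NOR false = true
u8 = u7 NOR u3 = true NOR true = false
u9 = u2 OR u7 = true OR true = true
u11 = NOT u9 = NOT true = false
u12 = I3 OR u8 OR u3 = true OR false OR true = true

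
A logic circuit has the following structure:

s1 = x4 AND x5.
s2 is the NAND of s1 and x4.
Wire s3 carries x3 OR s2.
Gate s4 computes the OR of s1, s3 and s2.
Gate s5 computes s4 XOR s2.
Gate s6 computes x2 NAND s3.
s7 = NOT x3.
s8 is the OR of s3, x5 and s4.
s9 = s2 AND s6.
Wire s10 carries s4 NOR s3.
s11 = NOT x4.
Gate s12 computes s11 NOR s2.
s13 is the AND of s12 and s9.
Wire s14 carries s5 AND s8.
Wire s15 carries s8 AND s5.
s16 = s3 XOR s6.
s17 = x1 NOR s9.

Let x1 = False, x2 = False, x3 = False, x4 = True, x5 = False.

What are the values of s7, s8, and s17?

s7 = True, s8 = True, s17 = False

s1 = x4 AND x5 = True AND False = False
s2 = s1 NAND x4 = False NAND True = True
s3 = x3 OR s2 = False OR True = True
s4 = s1 OR s3 OR s2 = False OR True OR True = True
s6 = x2 NAND s3 = False NAND True = True
s7 = NOT x3 = NOT False = True
s8 = s3 OR x5 OR s4 = True OR False OR True = True
s9 = s2 AND s6 = True AND True = True
s17 = x1 NOR s9 = False NOR True = False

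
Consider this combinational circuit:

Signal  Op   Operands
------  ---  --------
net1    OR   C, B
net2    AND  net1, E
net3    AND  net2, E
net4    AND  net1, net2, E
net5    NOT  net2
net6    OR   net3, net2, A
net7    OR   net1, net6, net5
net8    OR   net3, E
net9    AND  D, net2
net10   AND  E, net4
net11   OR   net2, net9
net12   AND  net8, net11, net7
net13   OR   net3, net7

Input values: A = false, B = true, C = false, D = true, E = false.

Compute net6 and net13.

net1 = C OR B = false OR true = true
net2 = net1 AND E = true AND false = false
net3 = net2 AND E = false AND false = false
net5 = NOT net2 = NOT false = true
net6 = net3 OR net2 OR A = false OR false OR false = false
net7 = net1 OR net6 OR net5 = true OR false OR true = true
net13 = net3 OR net7 = false OR true = true

net6 = false, net13 = true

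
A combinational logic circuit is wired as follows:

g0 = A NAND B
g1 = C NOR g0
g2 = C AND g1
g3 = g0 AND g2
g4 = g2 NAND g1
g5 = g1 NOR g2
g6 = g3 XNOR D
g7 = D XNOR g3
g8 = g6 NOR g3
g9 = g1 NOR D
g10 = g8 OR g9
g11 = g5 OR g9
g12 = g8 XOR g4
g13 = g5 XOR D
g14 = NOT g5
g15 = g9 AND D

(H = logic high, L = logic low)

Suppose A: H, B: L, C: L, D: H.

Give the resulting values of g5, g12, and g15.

g5 = H, g12 = L, g15 = L

g0 = A NAND B = H NAND L = H
g1 = C NOR g0 = L NOR H = L
g2 = C AND g1 = L AND L = L
g3 = g0 AND g2 = H AND L = L
g4 = g2 NAND g1 = L NAND L = H
g5 = g1 NOR g2 = L NOR L = H
g6 = g3 XNOR D = L XNOR H = L
g8 = g6 NOR g3 = L NOR L = H
g9 = g1 NOR D = L NOR H = L
g12 = g8 XOR g4 = H XOR H = L
g15 = g9 AND D = L AND H = L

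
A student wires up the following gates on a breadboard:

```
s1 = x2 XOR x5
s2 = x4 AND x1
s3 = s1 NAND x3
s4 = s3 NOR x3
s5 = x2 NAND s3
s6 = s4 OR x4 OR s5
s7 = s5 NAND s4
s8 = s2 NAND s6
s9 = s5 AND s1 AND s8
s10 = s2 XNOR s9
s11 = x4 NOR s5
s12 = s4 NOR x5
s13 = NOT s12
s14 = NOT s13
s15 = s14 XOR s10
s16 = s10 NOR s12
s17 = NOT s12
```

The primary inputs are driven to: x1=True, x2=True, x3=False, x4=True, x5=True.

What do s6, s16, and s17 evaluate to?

s6 = True; s16 = True; s17 = True

s1 = x2 XOR x5 = True XOR True = False
s2 = x4 AND x1 = True AND True = True
s3 = s1 NAND x3 = False NAND False = True
s4 = s3 NOR x3 = True NOR False = False
s5 = x2 NAND s3 = True NAND True = False
s6 = s4 OR x4 OR s5 = False OR True OR False = True
s8 = s2 NAND s6 = True NAND True = False
s9 = s5 AND s1 AND s8 = False AND False AND False = False
s10 = s2 XNOR s9 = True XNOR False = False
s12 = s4 NOR x5 = False NOR True = False
s16 = s10 NOR s12 = False NOR False = True
s17 = NOT s12 = NOT False = True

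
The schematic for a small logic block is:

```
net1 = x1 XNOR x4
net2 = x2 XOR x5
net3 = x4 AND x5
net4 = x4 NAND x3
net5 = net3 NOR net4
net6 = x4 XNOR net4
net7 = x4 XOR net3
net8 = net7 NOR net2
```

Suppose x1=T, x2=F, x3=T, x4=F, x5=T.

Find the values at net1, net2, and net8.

net1 = F  net2 = T  net8 = F

net1 = x1 XNOR x4 = T XNOR F = F
net2 = x2 XOR x5 = F XOR T = T
net3 = x4 AND x5 = F AND T = F
net7 = x4 XOR net3 = F XOR F = F
net8 = net7 NOR net2 = F NOR T = F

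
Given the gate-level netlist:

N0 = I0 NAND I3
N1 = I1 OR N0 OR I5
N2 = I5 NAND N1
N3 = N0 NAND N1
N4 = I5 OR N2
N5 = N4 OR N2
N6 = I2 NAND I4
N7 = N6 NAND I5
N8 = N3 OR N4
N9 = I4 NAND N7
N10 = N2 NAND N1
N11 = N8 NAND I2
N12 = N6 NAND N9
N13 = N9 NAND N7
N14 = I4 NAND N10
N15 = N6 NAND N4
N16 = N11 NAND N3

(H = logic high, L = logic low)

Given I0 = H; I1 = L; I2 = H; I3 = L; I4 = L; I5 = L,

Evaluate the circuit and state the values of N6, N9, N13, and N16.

N0 = I0 NAND I3 = H NAND L = H
N1 = I1 OR N0 OR I5 = L OR H OR L = H
N2 = I5 NAND N1 = L NAND H = H
N3 = N0 NAND N1 = H NAND H = L
N4 = I5 OR N2 = L OR H = H
N6 = I2 NAND I4 = H NAND L = H
N7 = N6 NAND I5 = H NAND L = H
N8 = N3 OR N4 = L OR H = H
N9 = I4 NAND N7 = L NAND H = H
N11 = N8 NAND I2 = H NAND H = L
N13 = N9 NAND N7 = H NAND H = L
N16 = N11 NAND N3 = L NAND L = H

N6 = H, N9 = H, N13 = L, N16 = H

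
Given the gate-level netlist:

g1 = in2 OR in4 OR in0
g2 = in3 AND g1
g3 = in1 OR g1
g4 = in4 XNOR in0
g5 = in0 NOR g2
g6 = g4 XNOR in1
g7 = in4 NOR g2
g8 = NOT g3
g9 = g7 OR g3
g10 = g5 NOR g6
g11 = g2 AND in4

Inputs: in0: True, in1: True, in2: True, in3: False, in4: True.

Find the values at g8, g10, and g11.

g8 = False  g10 = False  g11 = False

g1 = in2 OR in4 OR in0 = True OR True OR True = True
g2 = in3 AND g1 = False AND True = False
g3 = in1 OR g1 = True OR True = True
g4 = in4 XNOR in0 = True XNOR True = True
g5 = in0 NOR g2 = True NOR False = False
g6 = g4 XNOR in1 = True XNOR True = True
g8 = NOT g3 = NOT True = False
g10 = g5 NOR g6 = False NOR True = False
g11 = g2 AND in4 = False AND True = False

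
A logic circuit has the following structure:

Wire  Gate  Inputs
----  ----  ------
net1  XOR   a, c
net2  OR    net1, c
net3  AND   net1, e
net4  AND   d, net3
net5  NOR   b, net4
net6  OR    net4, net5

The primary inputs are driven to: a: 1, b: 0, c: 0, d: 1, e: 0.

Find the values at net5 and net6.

net1 = a XOR c = 1 XOR 0 = 1
net3 = net1 AND e = 1 AND 0 = 0
net4 = d AND net3 = 1 AND 0 = 0
net5 = b NOR net4 = 0 NOR 0 = 1
net6 = net4 OR net5 = 0 OR 1 = 1

net5 = 1; net6 = 1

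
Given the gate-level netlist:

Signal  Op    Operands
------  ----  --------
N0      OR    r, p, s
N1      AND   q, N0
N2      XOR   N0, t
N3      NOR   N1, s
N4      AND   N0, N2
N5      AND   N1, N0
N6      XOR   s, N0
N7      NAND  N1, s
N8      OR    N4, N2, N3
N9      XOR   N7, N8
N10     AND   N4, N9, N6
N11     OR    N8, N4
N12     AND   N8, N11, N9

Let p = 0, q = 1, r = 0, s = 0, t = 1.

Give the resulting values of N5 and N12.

N5 = 0  N12 = 0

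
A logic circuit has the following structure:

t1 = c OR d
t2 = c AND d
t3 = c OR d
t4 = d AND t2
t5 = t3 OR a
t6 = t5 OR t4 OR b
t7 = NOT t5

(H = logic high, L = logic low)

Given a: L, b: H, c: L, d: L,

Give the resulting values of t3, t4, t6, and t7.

t3 = L; t4 = L; t6 = H; t7 = H

t2 = c AND d = L AND L = L
t3 = c OR d = L OR L = L
t4 = d AND t2 = L AND L = L
t5 = t3 OR a = L OR L = L
t6 = t5 OR t4 OR b = L OR L OR H = H
t7 = NOT t5 = NOT L = H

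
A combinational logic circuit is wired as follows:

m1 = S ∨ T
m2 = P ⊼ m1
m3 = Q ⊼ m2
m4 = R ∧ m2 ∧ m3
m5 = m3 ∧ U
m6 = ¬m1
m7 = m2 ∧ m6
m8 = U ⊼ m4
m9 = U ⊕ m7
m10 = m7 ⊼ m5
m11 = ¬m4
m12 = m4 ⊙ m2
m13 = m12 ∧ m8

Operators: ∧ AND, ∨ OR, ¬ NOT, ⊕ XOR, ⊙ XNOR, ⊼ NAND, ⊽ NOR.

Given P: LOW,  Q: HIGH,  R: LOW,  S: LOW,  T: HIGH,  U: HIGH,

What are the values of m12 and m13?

m1 = S OR T = LOW OR HIGH = HIGH
m2 = P NAND m1 = LOW NAND HIGH = HIGH
m3 = Q NAND m2 = HIGH NAND HIGH = LOW
m4 = R AND m2 AND m3 = LOW AND HIGH AND LOW = LOW
m8 = U NAND m4 = HIGH NAND LOW = HIGH
m12 = m4 XNOR m2 = LOW XNOR HIGH = LOW
m13 = m12 AND m8 = LOW AND HIGH = LOW

m12 = LOW  m13 = LOW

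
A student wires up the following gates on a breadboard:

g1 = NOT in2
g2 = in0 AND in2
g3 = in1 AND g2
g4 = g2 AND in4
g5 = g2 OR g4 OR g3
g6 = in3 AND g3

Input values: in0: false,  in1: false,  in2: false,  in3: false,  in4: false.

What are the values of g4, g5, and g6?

g2 = in0 AND in2 = false AND false = false
g3 = in1 AND g2 = false AND false = false
g4 = g2 AND in4 = false AND false = false
g5 = g2 OR g4 OR g3 = false OR false OR false = false
g6 = in3 AND g3 = false AND false = false

g4 = false  g5 = false  g6 = false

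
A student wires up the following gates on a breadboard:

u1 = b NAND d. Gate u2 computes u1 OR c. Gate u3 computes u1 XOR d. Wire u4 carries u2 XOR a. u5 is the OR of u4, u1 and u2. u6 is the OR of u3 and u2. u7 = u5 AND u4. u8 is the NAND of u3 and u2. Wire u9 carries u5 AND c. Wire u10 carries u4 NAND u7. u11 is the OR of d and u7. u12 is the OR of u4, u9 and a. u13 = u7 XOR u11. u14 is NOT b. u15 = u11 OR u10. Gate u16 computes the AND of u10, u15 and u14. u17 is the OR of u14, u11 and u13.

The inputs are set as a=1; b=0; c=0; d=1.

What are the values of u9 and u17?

u1 = b NAND d = 0 NAND 1 = 1
u2 = u1 OR c = 1 OR 0 = 1
u4 = u2 XOR a = 1 XOR 1 = 0
u5 = u4 OR u1 OR u2 = 0 OR 1 OR 1 = 1
u7 = u5 AND u4 = 1 AND 0 = 0
u9 = u5 AND c = 1 AND 0 = 0
u11 = d OR u7 = 1 OR 0 = 1
u13 = u7 XOR u11 = 0 XOR 1 = 1
u14 = NOT b = NOT 0 = 1
u17 = u14 OR u11 OR u13 = 1 OR 1 OR 1 = 1

u9 = 0; u17 = 1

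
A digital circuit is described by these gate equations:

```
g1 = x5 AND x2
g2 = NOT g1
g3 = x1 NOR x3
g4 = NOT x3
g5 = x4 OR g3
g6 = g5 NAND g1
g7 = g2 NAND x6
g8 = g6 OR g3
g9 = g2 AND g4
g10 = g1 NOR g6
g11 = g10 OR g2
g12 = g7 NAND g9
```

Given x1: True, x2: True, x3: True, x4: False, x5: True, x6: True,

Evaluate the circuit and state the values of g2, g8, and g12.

g1 = x5 AND x2 = True AND True = True
g2 = NOT g1 = NOT True = False
g3 = x1 NOR x3 = True NOR True = False
g4 = NOT x3 = NOT True = False
g5 = x4 OR g3 = False OR False = False
g6 = g5 NAND g1 = False NAND True = True
g7 = g2 NAND x6 = False NAND True = True
g8 = g6 OR g3 = True OR False = True
g9 = g2 AND g4 = False AND False = False
g12 = g7 NAND g9 = True NAND False = True

g2 = False, g8 = True, g12 = True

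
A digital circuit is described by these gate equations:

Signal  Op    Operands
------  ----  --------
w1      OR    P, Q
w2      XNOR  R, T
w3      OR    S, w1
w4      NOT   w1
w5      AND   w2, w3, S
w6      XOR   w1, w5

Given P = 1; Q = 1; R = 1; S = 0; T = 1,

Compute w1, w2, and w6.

w1 = P OR Q = 1 OR 1 = 1
w2 = R XNOR T = 1 XNOR 1 = 1
w3 = S OR w1 = 0 OR 1 = 1
w5 = w2 AND w3 AND S = 1 AND 1 AND 0 = 0
w6 = w1 XOR w5 = 1 XOR 0 = 1

w1 = 1; w2 = 1; w6 = 1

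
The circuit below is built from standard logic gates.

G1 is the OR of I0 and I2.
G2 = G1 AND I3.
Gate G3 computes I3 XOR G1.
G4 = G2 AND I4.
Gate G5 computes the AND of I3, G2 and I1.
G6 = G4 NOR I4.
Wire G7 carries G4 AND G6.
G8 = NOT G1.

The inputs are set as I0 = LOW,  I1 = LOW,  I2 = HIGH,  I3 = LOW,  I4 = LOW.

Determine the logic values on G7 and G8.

G1 = I0 OR I2 = LOW OR HIGH = HIGH
G2 = G1 AND I3 = HIGH AND LOW = LOW
G4 = G2 AND I4 = LOW AND LOW = LOW
G6 = G4 NOR I4 = LOW NOR LOW = HIGH
G7 = G4 AND G6 = LOW AND HIGH = LOW
G8 = NOT G1 = NOT HIGH = LOW

G7 = LOW  G8 = LOW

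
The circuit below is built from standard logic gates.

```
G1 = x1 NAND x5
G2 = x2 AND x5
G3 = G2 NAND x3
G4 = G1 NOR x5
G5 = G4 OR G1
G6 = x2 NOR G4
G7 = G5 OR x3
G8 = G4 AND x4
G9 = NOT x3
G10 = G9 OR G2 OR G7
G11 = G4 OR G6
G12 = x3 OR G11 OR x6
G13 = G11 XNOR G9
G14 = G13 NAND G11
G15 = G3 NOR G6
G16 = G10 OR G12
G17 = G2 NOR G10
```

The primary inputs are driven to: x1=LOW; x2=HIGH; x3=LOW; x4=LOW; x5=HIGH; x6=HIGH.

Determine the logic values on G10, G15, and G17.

G1 = x1 NAND x5 = LOW NAND HIGH = HIGH
G2 = x2 AND x5 = HIGH AND HIGH = HIGH
G3 = G2 NAND x3 = HIGH NAND LOW = HIGH
G4 = G1 NOR x5 = HIGH NOR HIGH = LOW
G5 = G4 OR G1 = LOW OR HIGH = HIGH
G6 = x2 NOR G4 = HIGH NOR LOW = LOW
G7 = G5 OR x3 = HIGH OR LOW = HIGH
G9 = NOT x3 = NOT LOW = HIGH
G10 = G9 OR G2 OR G7 = HIGH OR HIGH OR HIGH = HIGH
G15 = G3 NOR G6 = HIGH NOR LOW = LOW
G17 = G2 NOR G10 = HIGH NOR HIGH = LOW

G10 = HIGH, G15 = LOW, G17 = LOW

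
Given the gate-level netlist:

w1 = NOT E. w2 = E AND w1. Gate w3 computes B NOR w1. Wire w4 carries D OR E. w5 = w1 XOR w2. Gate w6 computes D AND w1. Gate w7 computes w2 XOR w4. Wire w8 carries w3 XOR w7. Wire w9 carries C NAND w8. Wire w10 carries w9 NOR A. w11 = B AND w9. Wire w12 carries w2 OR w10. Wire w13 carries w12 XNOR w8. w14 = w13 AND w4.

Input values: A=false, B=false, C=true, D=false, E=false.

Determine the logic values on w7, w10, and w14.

w7 = false  w10 = false  w14 = false

w1 = NOT E = NOT false = true
w2 = E AND w1 = false AND true = false
w3 = B NOR w1 = false NOR true = false
w4 = D OR E = false OR false = false
w7 = w2 XOR w4 = false XOR false = false
w8 = w3 XOR w7 = false XOR false = false
w9 = C NAND w8 = true NAND false = true
w10 = w9 NOR A = true NOR false = false
w12 = w2 OR w10 = false OR false = false
w13 = w12 XNOR w8 = false XNOR false = true
w14 = w13 AND w4 = true AND false = false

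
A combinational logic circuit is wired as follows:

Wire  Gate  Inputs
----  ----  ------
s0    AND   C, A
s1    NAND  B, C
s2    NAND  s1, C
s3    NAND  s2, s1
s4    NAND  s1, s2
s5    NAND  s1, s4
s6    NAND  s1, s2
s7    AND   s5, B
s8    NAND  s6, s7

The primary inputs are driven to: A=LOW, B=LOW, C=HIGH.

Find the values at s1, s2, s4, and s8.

s1 = HIGH; s2 = LOW; s4 = HIGH; s8 = HIGH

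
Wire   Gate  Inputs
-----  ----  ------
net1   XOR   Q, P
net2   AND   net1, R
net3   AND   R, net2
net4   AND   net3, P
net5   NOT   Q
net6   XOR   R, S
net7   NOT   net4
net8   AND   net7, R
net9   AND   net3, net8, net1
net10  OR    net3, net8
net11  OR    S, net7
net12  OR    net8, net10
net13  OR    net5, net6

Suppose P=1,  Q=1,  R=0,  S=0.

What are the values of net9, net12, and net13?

net1 = Q XOR P = 1 XOR 1 = 0
net2 = net1 AND R = 0 AND 0 = 0
net3 = R AND net2 = 0 AND 0 = 0
net4 = net3 AND P = 0 AND 1 = 0
net5 = NOT Q = NOT 1 = 0
net6 = R XOR S = 0 XOR 0 = 0
net7 = NOT net4 = NOT 0 = 1
net8 = net7 AND R = 1 AND 0 = 0
net9 = net3 AND net8 AND net1 = 0 AND 0 AND 0 = 0
net10 = net3 OR net8 = 0 OR 0 = 0
net12 = net8 OR net10 = 0 OR 0 = 0
net13 = net5 OR net6 = 0 OR 0 = 0

net9 = 0; net12 = 0; net13 = 0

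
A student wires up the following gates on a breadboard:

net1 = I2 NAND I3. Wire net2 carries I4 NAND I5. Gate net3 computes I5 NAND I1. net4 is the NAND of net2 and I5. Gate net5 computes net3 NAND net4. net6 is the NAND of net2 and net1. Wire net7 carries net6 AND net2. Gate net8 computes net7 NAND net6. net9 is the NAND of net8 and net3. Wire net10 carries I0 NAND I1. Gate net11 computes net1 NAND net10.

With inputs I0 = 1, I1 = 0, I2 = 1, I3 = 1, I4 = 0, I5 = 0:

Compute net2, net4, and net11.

net2 = 1  net4 = 1  net11 = 1

net1 = I2 NAND I3 = 1 NAND 1 = 0
net2 = I4 NAND I5 = 0 NAND 0 = 1
net4 = net2 NAND I5 = 1 NAND 0 = 1
net10 = I0 NAND I1 = 1 NAND 0 = 1
net11 = net1 NAND net10 = 0 NAND 1 = 1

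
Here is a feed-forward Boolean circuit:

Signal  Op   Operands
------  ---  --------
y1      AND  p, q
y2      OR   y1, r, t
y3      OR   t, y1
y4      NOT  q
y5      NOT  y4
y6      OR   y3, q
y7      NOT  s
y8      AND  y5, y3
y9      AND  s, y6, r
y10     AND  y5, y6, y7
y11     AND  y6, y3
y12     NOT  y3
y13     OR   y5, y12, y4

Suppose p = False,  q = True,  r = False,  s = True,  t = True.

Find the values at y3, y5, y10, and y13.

y1 = p AND q = False AND True = False
y3 = t OR y1 = True OR False = True
y4 = NOT q = NOT True = False
y5 = NOT y4 = NOT False = True
y6 = y3 OR q = True OR True = True
y7 = NOT s = NOT True = False
y10 = y5 AND y6 AND y7 = True AND True AND False = False
y12 = NOT y3 = NOT True = False
y13 = y5 OR y12 OR y4 = True OR False OR False = True

y3 = True  y5 = True  y10 = False  y13 = True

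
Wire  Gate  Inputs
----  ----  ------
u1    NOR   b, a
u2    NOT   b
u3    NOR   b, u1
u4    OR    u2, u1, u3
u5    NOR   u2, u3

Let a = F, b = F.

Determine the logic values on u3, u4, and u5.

u3 = F; u4 = T; u5 = F

u1 = b NOR a = F NOR F = T
u2 = NOT b = NOT F = T
u3 = b NOR u1 = F NOR T = F
u4 = u2 OR u1 OR u3 = T OR T OR F = T
u5 = u2 NOR u3 = T NOR F = F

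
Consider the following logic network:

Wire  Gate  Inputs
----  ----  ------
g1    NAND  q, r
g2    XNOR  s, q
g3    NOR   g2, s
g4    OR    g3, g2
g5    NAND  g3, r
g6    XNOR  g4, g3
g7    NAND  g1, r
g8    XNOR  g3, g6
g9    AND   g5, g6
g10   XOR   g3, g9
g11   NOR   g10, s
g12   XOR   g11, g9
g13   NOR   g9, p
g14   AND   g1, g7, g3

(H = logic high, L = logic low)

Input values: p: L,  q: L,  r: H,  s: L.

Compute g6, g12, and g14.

g1 = q NAND r = L NAND H = H
g2 = s XNOR q = L XNOR L = H
g3 = g2 NOR s = H NOR L = L
g4 = g3 OR g2 = L OR H = H
g5 = g3 NAND r = L NAND H = H
g6 = g4 XNOR g3 = H XNOR L = L
g7 = g1 NAND r = H NAND H = L
g9 = g5 AND g6 = H AND L = L
g10 = g3 XOR g9 = L XOR L = L
g11 = g10 NOR s = L NOR L = H
g12 = g11 XOR g9 = H XOR L = H
g14 = g1 AND g7 AND g3 = H AND L AND L = L

g6 = L; g12 = H; g14 = L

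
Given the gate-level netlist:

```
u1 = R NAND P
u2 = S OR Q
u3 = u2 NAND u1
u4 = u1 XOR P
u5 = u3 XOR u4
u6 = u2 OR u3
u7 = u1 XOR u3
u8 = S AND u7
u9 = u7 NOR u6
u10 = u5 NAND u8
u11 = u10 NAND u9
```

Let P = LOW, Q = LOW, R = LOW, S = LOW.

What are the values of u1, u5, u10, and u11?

u1 = HIGH; u5 = LOW; u10 = HIGH; u11 = HIGH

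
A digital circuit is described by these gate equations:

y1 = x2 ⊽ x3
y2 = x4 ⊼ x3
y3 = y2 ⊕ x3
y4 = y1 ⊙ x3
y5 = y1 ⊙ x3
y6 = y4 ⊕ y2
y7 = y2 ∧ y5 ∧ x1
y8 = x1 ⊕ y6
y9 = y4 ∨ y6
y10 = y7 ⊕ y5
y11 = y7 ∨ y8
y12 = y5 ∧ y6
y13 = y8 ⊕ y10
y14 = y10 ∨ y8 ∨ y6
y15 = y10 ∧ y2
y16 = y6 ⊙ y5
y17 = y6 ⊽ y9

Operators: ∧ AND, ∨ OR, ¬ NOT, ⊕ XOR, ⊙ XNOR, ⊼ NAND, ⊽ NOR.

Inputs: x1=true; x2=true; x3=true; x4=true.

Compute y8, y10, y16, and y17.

y8 = true; y10 = false; y16 = true; y17 = true

y1 = x2 NOR x3 = true NOR true = false
y2 = x4 NAND x3 = true NAND true = false
y4 = y1 XNOR x3 = false XNOR true = false
y5 = y1 XNOR x3 = false XNOR true = false
y6 = y4 XOR y2 = false XOR false = false
y7 = y2 AND y5 AND x1 = false AND false AND true = false
y8 = x1 XOR y6 = true XOR false = true
y9 = y4 OR y6 = false OR false = false
y10 = y7 XOR y5 = false XOR false = false
y16 = y6 XNOR y5 = false XNOR false = true
y17 = y6 NOR y9 = false NOR false = true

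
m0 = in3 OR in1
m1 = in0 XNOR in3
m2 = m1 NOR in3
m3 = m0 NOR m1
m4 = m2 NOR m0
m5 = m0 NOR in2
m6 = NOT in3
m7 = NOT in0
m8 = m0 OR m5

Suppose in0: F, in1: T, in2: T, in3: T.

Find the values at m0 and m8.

m0 = in3 OR in1 = T OR T = T
m5 = m0 NOR in2 = T NOR T = F
m8 = m0 OR m5 = T OR F = T

m0 = T  m8 = T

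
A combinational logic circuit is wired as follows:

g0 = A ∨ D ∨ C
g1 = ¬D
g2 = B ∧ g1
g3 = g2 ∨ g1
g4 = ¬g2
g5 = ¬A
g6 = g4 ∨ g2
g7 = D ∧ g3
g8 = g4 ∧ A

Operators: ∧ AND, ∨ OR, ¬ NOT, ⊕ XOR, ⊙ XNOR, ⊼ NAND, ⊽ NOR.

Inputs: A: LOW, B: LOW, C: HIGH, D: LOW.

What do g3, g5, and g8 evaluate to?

g3 = HIGH, g5 = HIGH, g8 = LOW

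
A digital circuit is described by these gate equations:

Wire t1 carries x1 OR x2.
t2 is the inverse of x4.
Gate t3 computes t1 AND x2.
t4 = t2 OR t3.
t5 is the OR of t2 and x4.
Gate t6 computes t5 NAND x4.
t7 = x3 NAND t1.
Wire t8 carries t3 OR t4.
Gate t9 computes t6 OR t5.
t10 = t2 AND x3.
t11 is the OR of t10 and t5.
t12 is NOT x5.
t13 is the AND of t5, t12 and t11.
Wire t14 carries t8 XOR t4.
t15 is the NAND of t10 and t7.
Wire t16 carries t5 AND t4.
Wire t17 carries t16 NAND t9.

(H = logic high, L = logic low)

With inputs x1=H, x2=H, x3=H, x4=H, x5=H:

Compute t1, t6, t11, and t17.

t1 = H; t6 = L; t11 = H; t17 = L

t1 = x1 OR x2 = H OR H = H
t2 = NOT x4 = NOT H = L
t3 = t1 AND x2 = H AND H = H
t4 = t2 OR t3 = L OR H = H
t5 = t2 OR x4 = L OR H = H
t6 = t5 NAND x4 = H NAND H = L
t9 = t6 OR t5 = L OR H = H
t10 = t2 AND x3 = L AND H = L
t11 = t10 OR t5 = L OR H = H
t16 = t5 AND t4 = H AND H = H
t17 = t16 NAND t9 = H NAND H = L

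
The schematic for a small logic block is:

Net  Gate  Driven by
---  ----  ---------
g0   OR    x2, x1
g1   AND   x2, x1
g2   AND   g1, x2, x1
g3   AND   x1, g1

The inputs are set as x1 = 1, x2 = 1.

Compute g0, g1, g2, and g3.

g0 = x2 OR x1 = 1 OR 1 = 1
g1 = x2 AND x1 = 1 AND 1 = 1
g2 = g1 AND x2 AND x1 = 1 AND 1 AND 1 = 1
g3 = x1 AND g1 = 1 AND 1 = 1

g0 = 1, g1 = 1, g2 = 1, g3 = 1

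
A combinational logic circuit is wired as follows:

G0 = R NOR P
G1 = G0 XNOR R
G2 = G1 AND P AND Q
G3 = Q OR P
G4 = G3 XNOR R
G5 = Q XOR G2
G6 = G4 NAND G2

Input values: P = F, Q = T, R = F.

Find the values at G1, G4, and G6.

G1 = F, G4 = F, G6 = T

G0 = R NOR P = F NOR F = T
G1 = G0 XNOR R = T XNOR F = F
G2 = G1 AND P AND Q = F AND F AND T = F
G3 = Q OR P = T OR F = T
G4 = G3 XNOR R = T XNOR F = F
G6 = G4 NAND G2 = F NAND F = T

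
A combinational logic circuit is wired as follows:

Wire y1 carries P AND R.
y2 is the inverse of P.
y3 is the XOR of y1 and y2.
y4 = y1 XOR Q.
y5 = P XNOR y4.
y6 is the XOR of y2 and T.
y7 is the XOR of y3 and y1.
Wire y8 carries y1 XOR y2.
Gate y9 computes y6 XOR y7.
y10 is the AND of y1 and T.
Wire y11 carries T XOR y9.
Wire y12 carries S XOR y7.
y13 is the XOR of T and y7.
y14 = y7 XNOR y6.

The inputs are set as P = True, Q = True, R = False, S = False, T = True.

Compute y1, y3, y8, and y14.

y1 = False  y3 = False  y8 = False  y14 = False

y1 = P AND R = True AND False = False
y2 = NOT P = NOT True = False
y3 = y1 XOR y2 = False XOR False = False
y6 = y2 XOR T = False XOR True = True
y7 = y3 XOR y1 = False XOR False = False
y8 = y1 XOR y2 = False XOR False = False
y14 = y7 XNOR y6 = False XNOR True = False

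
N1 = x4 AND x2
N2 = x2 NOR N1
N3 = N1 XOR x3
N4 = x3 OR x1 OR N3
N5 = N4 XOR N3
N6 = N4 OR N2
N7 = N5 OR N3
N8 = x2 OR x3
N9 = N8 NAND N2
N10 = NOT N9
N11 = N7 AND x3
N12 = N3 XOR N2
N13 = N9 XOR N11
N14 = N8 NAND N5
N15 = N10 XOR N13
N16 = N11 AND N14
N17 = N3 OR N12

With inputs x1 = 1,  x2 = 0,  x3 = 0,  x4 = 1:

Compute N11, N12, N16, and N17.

N11 = 0; N12 = 1; N16 = 0; N17 = 1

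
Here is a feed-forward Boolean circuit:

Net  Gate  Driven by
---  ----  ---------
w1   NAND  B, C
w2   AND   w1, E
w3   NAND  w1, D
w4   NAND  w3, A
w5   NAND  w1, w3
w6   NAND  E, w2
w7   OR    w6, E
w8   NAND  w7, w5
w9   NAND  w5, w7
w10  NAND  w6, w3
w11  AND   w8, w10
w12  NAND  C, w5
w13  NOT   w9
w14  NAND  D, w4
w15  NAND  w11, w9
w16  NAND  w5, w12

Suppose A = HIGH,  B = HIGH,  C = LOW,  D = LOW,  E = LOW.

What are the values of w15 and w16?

w1 = B NAND C = HIGH NAND LOW = HIGH
w2 = w1 AND E = HIGH AND LOW = LOW
w3 = w1 NAND D = HIGH NAND LOW = HIGH
w5 = w1 NAND w3 = HIGH NAND HIGH = LOW
w6 = E NAND w2 = LOW NAND LOW = HIGH
w7 = w6 OR E = HIGH OR LOW = HIGH
w8 = w7 NAND w5 = HIGH NAND LOW = HIGH
w9 = w5 NAND w7 = LOW NAND HIGH = HIGH
w10 = w6 NAND w3 = HIGH NAND HIGH = LOW
w11 = w8 AND w10 = HIGH AND LOW = LOW
w12 = C NAND w5 = LOW NAND LOW = HIGH
w15 = w11 NAND w9 = LOW NAND HIGH = HIGH
w16 = w5 NAND w12 = LOW NAND HIGH = HIGH

w15 = HIGH, w16 = HIGH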